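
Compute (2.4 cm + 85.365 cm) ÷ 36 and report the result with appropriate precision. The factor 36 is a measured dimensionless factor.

2.4 cm + 85.365 cm = 87.765 cm; the sum is limited to 1 decimal place (3 s.f.).
Carrying full precision, 87.765 ÷ 36 = 2.43791666667… cm; 36 has 2 s.f., so the result keeps min(3, 2) = 2 s.f.
Rounded to 2 significant figures: 2.4 cm.

2.4 cm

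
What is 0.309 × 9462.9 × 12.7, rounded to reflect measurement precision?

3.71 × 10^4

0.309 × 9462.9 × 12.7 = 37135.25847
Multiplication/division keeps the fewest significant figures: 0.309 → 3 s.f., 9462.9 → 5 s.f., 12.7 → 3 s.f.; limit is 3.
Rounded to 3 significant figures: 3.71 × 10^4.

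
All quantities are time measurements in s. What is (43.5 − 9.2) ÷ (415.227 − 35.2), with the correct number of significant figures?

0.0903

43.5 − 9.2 = 34.3, limited to 1 d.p. → 3 s.f.; 415.227 − 35.2 = 380.027, limited to 1 d.p. → 4 s.f.
Carrying full precision, 34.3 ÷ 380.027 = 0.0902567449155…; keep min(3, 4) = 3 s.f.
Rounded to 3 significant figures: 0.0903.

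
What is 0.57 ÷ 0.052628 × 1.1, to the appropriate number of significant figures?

12

0.57 ÷ 0.052628 × 1.1 = 11.9138101391…
Multiplication/division keeps the fewest significant figures: 0.57 → 2 s.f., 0.052628 → 5 s.f., 1.1 → 2 s.f.; limit is 2.
Rounded to 2 significant figures: 12.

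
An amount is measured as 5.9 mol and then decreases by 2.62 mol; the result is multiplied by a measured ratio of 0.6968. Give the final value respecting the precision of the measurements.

2.3 mol

5.9 mol − 2.62 mol = 3.28 mol; the difference is limited to 1 decimal place (2 s.f.).
Carrying full precision, 3.28 × 0.6968 = 2.285504 mol; 0.6968 has 4 s.f., so the result keeps min(2, 4) = 2 s.f.
Rounded to 2 significant figures: 2.3 mol.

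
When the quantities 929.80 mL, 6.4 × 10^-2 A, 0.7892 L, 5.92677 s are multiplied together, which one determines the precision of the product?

6.4 × 10^-2 A

929.80 mL → 5 s.f.; 6.4 × 10^-2 A → 2 s.f.; 0.7892 L → 4 s.f.; 5.92677 s → 6 s.f.
The fewest is 2 significant figures, from 6.4 × 10^-2 A.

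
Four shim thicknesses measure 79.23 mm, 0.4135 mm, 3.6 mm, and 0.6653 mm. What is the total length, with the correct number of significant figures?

79.23 mm + 0.4135 mm + 3.6 mm + 0.6653 mm = 83.9088 mm.
Addition/subtraction keeps the fewest decimal places: 79.23 → 2 decimal places, 0.4135 → 4 decimal places, 3.6 → 1 decimal place, 0.6653 → 4 decimal places; limit is 1.
Rounded to 1 decimal place: 83.9 mm.

83.9 mm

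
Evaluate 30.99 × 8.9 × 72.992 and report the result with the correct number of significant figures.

30.99 × 8.9 × 72.992 = 20131.996512
Multiplication/division keeps the fewest significant figures: 30.99 → 4 s.f., 8.9 → 2 s.f., 72.992 → 5 s.f.; limit is 2.
Rounded to 2 significant figures: 2.0 × 10^4.

2.0 × 10^4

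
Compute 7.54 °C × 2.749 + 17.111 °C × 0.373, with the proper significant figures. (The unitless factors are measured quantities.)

27.1 °C

7.54 × 2.749 = 20.72746 → 20.7 °C (3 s.f., last digit at the 10^-1 place).
17.111 × 0.373 = 6.382403 → 6.38 °C (3 s.f., last digit at the 10^-2 place).
Sum: 27.109863 °C; keep the coarser place, 10^-1.
Result: 27.1 °C.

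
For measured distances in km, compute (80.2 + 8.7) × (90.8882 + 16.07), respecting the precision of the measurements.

9.51 × 10^3 km²

80.2 + 8.7 = 88.9, limited to 1 d.p. → 3 s.f.; 90.8882 + 16.07 = 106.9582, limited to 2 d.p. → 5 s.f.
Carrying full precision, 88.9 × 106.9582 = 9508.58398; keep min(3, 5) = 3 s.f.
Rounded to 3 significant figures: 9.51 × 10^3 km².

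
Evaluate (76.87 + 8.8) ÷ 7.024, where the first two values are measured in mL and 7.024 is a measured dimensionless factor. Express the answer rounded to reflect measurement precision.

12.2 mL

76.87 mL + 8.8 mL = 85.67 mL; the sum is limited to 1 decimal place (3 s.f.).
Carrying full precision, 85.67 ÷ 7.024 = 12.1967539863… mL; 7.024 has 4 s.f., so the result keeps min(3, 4) = 3 s.f.
Rounded to 3 significant figures: 12.2 mL.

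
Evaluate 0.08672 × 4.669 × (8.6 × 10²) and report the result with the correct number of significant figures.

3.5 × 10²

0.08672 × 4.669 × (8.6 × 10²) = 348.2102848
Multiplication/division keeps the fewest significant figures: 0.08672 → 4 s.f., 4.669 → 4 s.f., 8.6 × 10² → 2 s.f.; limit is 2.
Rounded to 2 significant figures: 3.5 × 10².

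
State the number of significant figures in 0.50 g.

2

0.50: leading zeros are not significant; trailing zeros after a decimal point are significant.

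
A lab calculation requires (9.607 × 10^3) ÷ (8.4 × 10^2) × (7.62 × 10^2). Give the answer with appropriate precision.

8.7 × 10^3

(9.607 × 10^3) ÷ (8.4 × 10^2) × (7.62 × 10^2) = 8714.92142857…
Multiplication/division keeps the fewest significant figures: 9.607 × 10^3 → 4 s.f., 8.4 × 10^2 → 2 s.f., 7.62 × 10^2 → 3 s.f.; limit is 2.
Rounded to 2 significant figures: 8.7 × 10^3.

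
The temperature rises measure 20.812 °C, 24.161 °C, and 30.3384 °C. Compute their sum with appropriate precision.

20.812 °C + 24.161 °C + 30.3384 °C = 75.3114 °C.
Addition/subtraction keeps the fewest decimal places: 20.812 → 3 decimal places, 24.161 → 3 decimal places, 30.3384 → 4 decimal places; limit is 3.
Rounded to 3 decimal places: 75.311 °C.

75.311 °C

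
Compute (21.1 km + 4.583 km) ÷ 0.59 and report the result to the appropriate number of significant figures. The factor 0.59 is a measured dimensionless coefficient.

21.1 km + 4.583 km = 25.683 km; the sum is limited to 1 decimal place (3 s.f.).
Carrying full precision, 25.683 ÷ 0.59 = 43.5305084746… km; 0.59 has 2 s.f., so the result keeps min(3, 2) = 2 s.f.
Rounded to 2 significant figures: 44 km.

44 km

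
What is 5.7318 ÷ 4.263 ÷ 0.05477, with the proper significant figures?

5.7318 ÷ 4.263 ÷ 0.05477 = 24.5489518769…
Multiplication/division keeps the fewest significant figures: 5.7318 → 5 s.f., 4.263 → 4 s.f., 0.05477 → 4 s.f.; limit is 4.
Rounded to 4 significant figures: 24.55.

24.55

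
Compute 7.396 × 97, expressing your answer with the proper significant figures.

7.2 × 10^2

7.396 × 97 = 717.412
Multiplication/division keeps the fewest significant figures: 7.396 → 4 s.f., 97 → 2 s.f.; limit is 2.
Rounded to 2 significant figures: 7.2 × 10^2.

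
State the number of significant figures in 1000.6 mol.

1000.6: zeros between nonzero digits are significant.

5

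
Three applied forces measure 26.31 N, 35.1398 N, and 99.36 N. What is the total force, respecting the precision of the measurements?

160.81 N

26.31 N + 35.1398 N + 99.36 N = 160.8098 N.
Addition/subtraction keeps the fewest decimal places: 26.31 → 2 decimal places, 35.1398 → 4 decimal places, 99.36 → 2 decimal places; limit is 2.
Rounded to 2 decimal places: 160.81 N.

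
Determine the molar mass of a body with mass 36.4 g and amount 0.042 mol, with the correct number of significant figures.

8.7 × 10^2 g/mol

molar mass = 36.4 g ÷ 0.042 mol = 866.666666667… g/mol.
36.4 has 3 significant figures; 0.042 has 2.
Division/multiplication keeps the fewest: 2 significant figures.
Rounded: 8.7 × 10^2 g/mol.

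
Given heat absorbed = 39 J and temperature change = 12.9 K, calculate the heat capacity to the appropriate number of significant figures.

3.0 J/K

heat capacity = 39 J ÷ 12.9 K = 3.02325581395… J/K.
39 has 2 significant figures; 12.9 has 3.
Division/multiplication keeps the fewest: 2 significant figures.
Rounded: 3.0 J/K.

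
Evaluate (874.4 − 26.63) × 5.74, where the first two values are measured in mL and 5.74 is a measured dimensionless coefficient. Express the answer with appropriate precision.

4.87 × 10³ mL

874.4 mL − 26.63 mL = 847.77 mL; the difference is limited to 1 decimal place (4 s.f.).
Carrying full precision, 847.77 × 5.74 = 4866.1998 mL; 5.74 has 3 s.f., so the result keeps min(4, 3) = 3 s.f.
Rounded to 3 significant figures: 4.87 × 10³ mL.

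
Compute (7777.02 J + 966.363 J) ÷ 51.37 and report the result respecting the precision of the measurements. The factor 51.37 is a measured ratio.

7777.02 J + 966.363 J = 8743.383 J; the sum is limited to 2 decimal places (6 s.f.).
Carrying full precision, 8743.383 ÷ 51.37 = 170.204068522… J; 51.37 has 4 s.f., so the result keeps min(6, 4) = 4 s.f.
Rounded to 4 significant figures: 1.702 × 10^2 J.

1.702 × 10^2 J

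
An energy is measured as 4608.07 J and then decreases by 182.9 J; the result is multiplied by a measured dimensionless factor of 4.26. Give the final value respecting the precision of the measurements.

4608.07 J − 182.9 J = 4425.17 J; the difference is limited to 1 decimal place (5 s.f.).
Carrying full precision, 4425.17 × 4.26 = 18851.2242 J; 4.26 has 3 s.f., so the result keeps min(5, 3) = 3 s.f.
Rounded to 3 significant figures: 1.89 × 10⁴ J.

1.89 × 10⁴ J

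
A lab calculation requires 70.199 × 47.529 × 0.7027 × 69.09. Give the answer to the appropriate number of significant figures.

1.620 × 10^5

70.199 × 47.529 × 0.7027 × 69.09 = 161984.980782…
Multiplication/division keeps the fewest significant figures: 70.199 → 5 s.f., 47.529 → 5 s.f., 0.7027 → 4 s.f., 69.09 → 4 s.f.; limit is 4.
Rounded to 4 significant figures: 1.620 × 10^5.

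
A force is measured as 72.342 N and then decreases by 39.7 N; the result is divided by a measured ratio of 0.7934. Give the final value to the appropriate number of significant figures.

41.1 N

72.342 N − 39.7 N = 32.642 N; the difference is limited to 1 decimal place (3 s.f.).
Carrying full precision, 32.642 ÷ 0.7934 = 41.141920847… N; 0.7934 has 4 s.f., so the result keeps min(3, 4) = 3 s.f.
Rounded to 3 significant figures: 41.1 N.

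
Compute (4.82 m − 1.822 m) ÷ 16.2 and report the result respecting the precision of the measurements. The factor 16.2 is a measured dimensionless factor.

4.82 m − 1.822 m = 2.998 m; the difference is limited to 2 decimal places (3 s.f.).
Carrying full precision, 2.998 ÷ 16.2 = 0.185061728395… m; 16.2 has 3 s.f., so the result keeps min(3, 3) = 3 s.f.
Rounded to 3 significant figures: 0.185 m.

0.185 m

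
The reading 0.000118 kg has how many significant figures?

3

0.000118: leading zeros are not significant.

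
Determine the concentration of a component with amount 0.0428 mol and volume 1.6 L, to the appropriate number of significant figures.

concentration = 0.0428 mol ÷ 1.6 L = 0.02675 mol/L.
0.0428 has 3 significant figures; 1.6 has 2.
Division/multiplication keeps the fewest: 2 significant figures.
Rounded: 2.7 × 10^-2 mol/L.

2.7 × 10^-2 mol/L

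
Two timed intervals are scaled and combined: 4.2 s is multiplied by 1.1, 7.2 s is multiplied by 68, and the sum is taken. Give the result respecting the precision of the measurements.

4.9 × 10² s

4.2 × 1.1 = 4.62 → 4.6 s (2 s.f., last digit at the 10^-1 place).
7.2 × 68 = 489.6 → 4.9 × 10² s (2 s.f., last digit at the 10^1 place).
Sum: 494.22 s; keep the coarser place, 10^1.
Result: 4.9 × 10² s.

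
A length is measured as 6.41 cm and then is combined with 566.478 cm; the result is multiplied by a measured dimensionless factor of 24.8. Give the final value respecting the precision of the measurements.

6.41 cm + 566.478 cm = 572.888 cm; the sum is limited to 2 decimal places (5 s.f.).
Carrying full precision, 572.888 × 24.8 = 14207.6224 cm; 24.8 has 3 s.f., so the result keeps min(5, 3) = 3 s.f.
Rounded to 3 significant figures: 1.42 × 10⁴ cm.

1.42 × 10⁴ cm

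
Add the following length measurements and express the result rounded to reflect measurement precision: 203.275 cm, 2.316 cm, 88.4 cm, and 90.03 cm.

203.275 cm + 2.316 cm + 88.4 cm + 90.03 cm = 384.021 cm.
Addition/subtraction keeps the fewest decimal places: 203.275 → 3 decimal places, 2.316 → 3 decimal places, 88.4 → 1 decimal place, 90.03 → 2 decimal places; limit is 1.
Rounded to 1 decimal place: 384.0 cm.

384.0 cm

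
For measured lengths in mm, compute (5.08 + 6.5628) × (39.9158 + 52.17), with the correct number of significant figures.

1072 mm²

5.08 + 6.5628 = 11.6428, limited to 2 d.p. → 4 s.f.; 39.9158 + 52.17 = 92.0858, limited to 2 d.p. → 4 s.f.
Carrying full precision, 11.6428 × 92.0858 = 1072.13655224; keep min(4, 4) = 4 s.f.
Rounded to 4 significant figures: 1072 mm².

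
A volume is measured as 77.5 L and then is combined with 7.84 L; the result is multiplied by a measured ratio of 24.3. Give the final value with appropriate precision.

2.07 × 10³ L

77.5 L + 7.84 L = 85.34 L; the sum is limited to 1 decimal place (3 s.f.).
Carrying full precision, 85.34 × 24.3 = 2073.762 L; 24.3 has 3 s.f., so the result keeps min(3, 3) = 3 s.f.
Rounded to 3 significant figures: 2.07 × 10³ L.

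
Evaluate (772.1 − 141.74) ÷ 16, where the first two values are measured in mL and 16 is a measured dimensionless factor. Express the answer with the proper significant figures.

39 mL

772.1 mL − 141.74 mL = 630.36 mL; the difference is limited to 1 decimal place (4 s.f.).
Carrying full precision, 630.36 ÷ 16 = 39.3975 mL; 16 has 2 s.f., so the result keeps min(4, 2) = 2 s.f.
Rounded to 2 significant figures: 39 mL.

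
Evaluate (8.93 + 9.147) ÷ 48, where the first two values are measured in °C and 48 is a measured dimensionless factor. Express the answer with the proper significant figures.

3.8 × 10^-1 °C

8.93 °C + 9.147 °C = 18.077 °C; the sum is limited to 2 decimal places (4 s.f.).
Carrying full precision, 18.077 ÷ 48 = 0.376604166667… °C; 48 has 2 s.f., so the result keeps min(4, 2) = 2 s.f.
Rounded to 2 significant figures: 3.8 × 10^-1 °C.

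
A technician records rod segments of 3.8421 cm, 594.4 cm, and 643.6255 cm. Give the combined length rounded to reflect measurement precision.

3.8421 cm + 594.4 cm + 643.6255 cm = 1241.8676 cm.
Addition/subtraction keeps the fewest decimal places: 3.8421 → 4 decimal places, 594.4 → 1 decimal place, 643.6255 → 4 decimal places; limit is 1.
Rounded to 1 decimal place: 1241.9 cm.

1241.9 cm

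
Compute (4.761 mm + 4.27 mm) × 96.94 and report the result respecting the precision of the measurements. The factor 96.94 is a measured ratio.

4.761 mm + 4.27 mm = 9.031 mm; the sum is limited to 2 decimal places (3 s.f.).
Carrying full precision, 9.031 × 96.94 = 875.46514 mm; 96.94 has 4 s.f., so the result keeps min(3, 4) = 3 s.f.
Rounded to 3 significant figures: 875 mm.

875 mm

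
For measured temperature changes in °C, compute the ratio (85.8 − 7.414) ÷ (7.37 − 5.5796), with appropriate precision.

85.8 − 7.414 = 78.386, limited to 1 d.p. → 3 s.f.; 7.37 − 5.5796 = 1.7904, limited to 2 d.p. → 3 s.f.
Carrying full precision, 78.386 ÷ 1.7904 = 43.7812779267…; keep min(3, 3) = 3 s.f.
Rounded to 3 significant figures: 43.8.

43.8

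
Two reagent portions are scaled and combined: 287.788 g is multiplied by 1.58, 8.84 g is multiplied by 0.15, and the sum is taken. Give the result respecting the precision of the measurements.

456 g

287.788 × 1.58 = 454.70504 → 455 g (3 s.f., last digit at the 10^0 place).
8.84 × 0.15 = 1.326 → 1.3 g (2 s.f., last digit at the 10^-1 place).
Sum: 456.03104 g; keep the coarser place, 10^0.
Result: 456 g.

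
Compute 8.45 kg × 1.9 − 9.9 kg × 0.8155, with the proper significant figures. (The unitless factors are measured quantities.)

8.45 × 1.9 = 16.055 → 16 kg (2 s.f., last digit at the 10^0 place).
9.9 × 0.8155 = 8.07345 → 8.1 kg (2 s.f., last digit at the 10^-1 place).
Difference: 7.98155 kg; keep the coarser place, 10^0.
Result: 8 kg.

8 kg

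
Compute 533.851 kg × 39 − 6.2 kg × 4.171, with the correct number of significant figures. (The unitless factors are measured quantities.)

533.851 × 39 = 20820.189 → 2.1 × 10⁴ kg (2 s.f., last digit at the 10^3 place).
6.2 × 4.171 = 25.8602 → 26 kg (2 s.f., last digit at the 10^0 place).
Difference: 20794.3288 kg; keep the coarser place, 10^3.
Result: 2.1 × 10⁴ kg.

2.1 × 10⁴ kg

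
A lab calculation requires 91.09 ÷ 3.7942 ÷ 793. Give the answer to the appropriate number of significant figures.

91.09 ÷ 3.7942 ÷ 793 = 0.0302745220139…
Multiplication/division keeps the fewest significant figures: 91.09 → 4 s.f., 3.7942 → 5 s.f., 793 → 3 s.f.; limit is 3.
Rounded to 3 significant figures: 0.0303.

0.0303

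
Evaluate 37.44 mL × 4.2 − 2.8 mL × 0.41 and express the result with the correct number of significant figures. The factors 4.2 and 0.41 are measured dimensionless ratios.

1.6 × 10^2 mL

37.44 × 4.2 = 157.248 → 1.6 × 10^2 mL (2 s.f., last digit at the 10^1 place).
2.8 × 0.41 = 1.148 → 1.1 mL (2 s.f., last digit at the 10^-1 place).
Difference: 156.1 mL; keep the coarser place, 10^1.
Result: 1.6 × 10^2 mL.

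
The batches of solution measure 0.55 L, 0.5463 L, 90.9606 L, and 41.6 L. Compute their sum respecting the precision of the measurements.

0.55 L + 0.5463 L + 90.9606 L + 41.6 L = 133.6569 L.
Addition/subtraction keeps the fewest decimal places: 0.55 → 2 decimal places, 0.5463 → 4 decimal places, 90.9606 → 4 decimal places, 41.6 → 1 decimal place; limit is 1.
Rounded to 1 decimal place: 133.7 L.

133.7 L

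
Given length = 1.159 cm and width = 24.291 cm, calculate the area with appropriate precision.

28.15 cm²

area = 1.159 cm × 24.291 cm = 28.153269 cm².
1.159 has 4 significant figures; 24.291 has 5.
Division/multiplication keeps the fewest: 4 significant figures.
Rounded: 28.15 cm².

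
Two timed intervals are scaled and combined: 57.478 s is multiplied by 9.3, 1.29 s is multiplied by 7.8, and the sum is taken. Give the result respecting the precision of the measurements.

57.478 × 9.3 = 534.5454 → 5.3 × 10² s (2 s.f., last digit at the 10^1 place).
1.29 × 7.8 = 10.062 → 1.0 × 10¹ s (2 s.f., last digit at the 10^0 place).
Sum: 544.6074 s; keep the coarser place, 10^1.
Result: 5.4 × 10² s.

5.4 × 10² s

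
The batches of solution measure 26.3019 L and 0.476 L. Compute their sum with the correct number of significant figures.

26.778 L

26.3019 L + 0.476 L = 26.7779 L.
Addition/subtraction keeps the fewest decimal places: 26.3019 → 4 decimal places, 0.476 → 3 decimal places; limit is 3.
Rounded to 3 decimal places: 26.778 L.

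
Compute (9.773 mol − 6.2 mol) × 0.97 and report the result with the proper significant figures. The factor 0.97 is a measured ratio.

3.5 mol

9.773 mol − 6.2 mol = 3.573 mol; the difference is limited to 1 decimal place (2 s.f.).
Carrying full precision, 3.573 × 0.97 = 3.46581 mol; 0.97 has 2 s.f., so the result keeps min(2, 2) = 2 s.f.
Rounded to 2 significant figures: 3.5 mol.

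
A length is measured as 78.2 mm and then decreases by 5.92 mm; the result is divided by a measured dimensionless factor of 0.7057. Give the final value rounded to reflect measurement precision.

1.02 × 10^2 mm

78.2 mm − 5.92 mm = 72.28 mm; the difference is limited to 1 decimal place (3 s.f.).
Carrying full precision, 72.28 ÷ 0.7057 = 102.423125974… mm; 0.7057 has 4 s.f., so the result keeps min(3, 4) = 3 s.f.
Rounded to 3 significant figures: 1.02 × 10^2 mm.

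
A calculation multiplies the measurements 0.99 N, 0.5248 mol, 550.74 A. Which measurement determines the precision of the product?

0.99 N → 2 s.f.; 0.5248 mol → 4 s.f.; 550.74 A → 5 s.f.
The fewest is 2 significant figures, from 0.99 N.

0.99 N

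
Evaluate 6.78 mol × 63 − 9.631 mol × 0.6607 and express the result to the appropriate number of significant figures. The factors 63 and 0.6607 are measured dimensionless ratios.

6.78 × 63 = 427.14 → 4.3 × 10^2 mol (2 s.f., last digit at the 10^1 place).
9.631 × 0.6607 = 6.3632017 → 6.363 mol (4 s.f., last digit at the 10^-3 place).
Difference: 420.7767983 mol; keep the coarser place, 10^1.
Result: 4.2 × 10^2 mol.

4.2 × 10^2 mol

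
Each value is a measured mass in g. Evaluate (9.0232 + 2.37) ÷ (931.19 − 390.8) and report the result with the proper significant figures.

9.0232 + 2.37 = 11.3932, limited to 2 d.p. → 4 s.f.; 931.19 − 390.8 = 540.39, limited to 1 d.p. → 4 s.f.
Carrying full precision, 11.3932 ÷ 540.39 = 0.0210832916967…; keep min(4, 4) = 4 s.f.
Rounded to 4 significant figures: 0.02108.

0.02108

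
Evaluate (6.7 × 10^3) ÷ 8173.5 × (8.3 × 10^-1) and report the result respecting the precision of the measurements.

(6.7 × 10^3) ÷ 8173.5 × (8.3 × 10^-1) = 0.680369486756…
Multiplication/division keeps the fewest significant figures: 6.7 × 10^3 → 2 s.f., 8173.5 → 5 s.f., 8.3 × 10^-1 → 2 s.f.; limit is 2.
Rounded to 2 significant figures: 0.68.

0.68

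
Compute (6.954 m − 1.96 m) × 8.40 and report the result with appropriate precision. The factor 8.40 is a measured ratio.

6.954 m − 1.96 m = 4.994 m; the difference is limited to 2 decimal places (3 s.f.).
Carrying full precision, 4.994 × 8.40 = 41.9496 m; 8.40 has 3 s.f., so the result keeps min(3, 3) = 3 s.f.
Rounded to 3 significant figures: 41.9 m.

41.9 m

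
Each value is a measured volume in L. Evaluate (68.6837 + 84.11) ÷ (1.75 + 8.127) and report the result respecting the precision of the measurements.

68.6837 + 84.11 = 152.7937, limited to 2 d.p. → 5 s.f.; 1.75 + 8.127 = 9.877, limited to 2 d.p. → 3 s.f.
Carrying full precision, 152.7937 ÷ 9.877 = 15.4696466538…; keep min(5, 3) = 3 s.f.
Rounded to 3 significant figures: 15.5.

15.5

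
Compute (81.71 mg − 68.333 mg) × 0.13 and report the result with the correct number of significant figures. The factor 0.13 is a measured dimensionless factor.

81.71 mg − 68.333 mg = 13.377 mg; the difference is limited to 2 decimal places (4 s.f.).
Carrying full precision, 13.377 × 0.13 = 1.73901 mg; 0.13 has 2 s.f., so the result keeps min(4, 2) = 2 s.f.
Rounded to 2 significant figures: 1.7 mg.

1.7 mg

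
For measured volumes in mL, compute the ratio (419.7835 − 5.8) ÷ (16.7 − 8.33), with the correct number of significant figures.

49

419.7835 − 5.8 = 413.9835, limited to 1 d.p. → 4 s.f.; 16.7 − 8.33 = 8.37, limited to 1 d.p. → 2 s.f.
Carrying full precision, 413.9835 ÷ 8.37 = 49.4603942652…; keep min(4, 2) = 2 s.f.
Rounded to 2 significant figures: 49.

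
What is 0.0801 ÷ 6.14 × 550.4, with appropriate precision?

0.0801 ÷ 6.14 × 550.4 = 7.18029967427…
Multiplication/division keeps the fewest significant figures: 0.0801 → 3 s.f., 6.14 → 3 s.f., 550.4 → 4 s.f.; limit is 3.
Rounded to 3 significant figures: 7.18.

7.18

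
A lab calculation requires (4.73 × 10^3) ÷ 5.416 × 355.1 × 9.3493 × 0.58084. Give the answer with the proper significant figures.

(4.73 × 10^3) ÷ 5.416 × 355.1 × 9.3493 × 0.58084 = 1684103.4663…
Multiplication/division keeps the fewest significant figures: 4.73 × 10^3 → 3 s.f., 5.416 → 4 s.f., 355.1 → 4 s.f., 9.3493 → 5 s.f., 0.58084 → 5 s.f.; limit is 3.
Rounded to 3 significant figures: 1.68 × 10^6.

1.68 × 10^6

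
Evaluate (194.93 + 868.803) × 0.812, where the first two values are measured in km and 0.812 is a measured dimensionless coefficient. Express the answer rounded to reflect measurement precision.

864 km

194.93 km + 868.803 km = 1063.733 km; the sum is limited to 2 decimal places (6 s.f.).
Carrying full precision, 1063.733 × 0.812 = 863.751196 km; 0.812 has 3 s.f., so the result keeps min(6, 3) = 3 s.f.
Rounded to 3 significant figures: 864 km.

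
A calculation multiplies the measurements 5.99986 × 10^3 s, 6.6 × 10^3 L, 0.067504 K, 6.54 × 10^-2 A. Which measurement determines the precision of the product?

6.6 × 10^3 L

5.99986 × 10^3 s → 6 s.f.; 6.6 × 10^3 L → 2 s.f.; 0.067504 K → 5 s.f.; 6.54 × 10^-2 A → 3 s.f.
The fewest is 2 significant figures, from 6.6 × 10^3 L.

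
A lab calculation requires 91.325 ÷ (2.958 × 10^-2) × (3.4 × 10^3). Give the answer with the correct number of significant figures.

91.325 ÷ (2.958 × 10^-2) × (3.4 × 10^3) = 10497126.4368…
Multiplication/division keeps the fewest significant figures: 91.325 → 5 s.f., 2.958 × 10^-2 → 4 s.f., 3.4 × 10^3 → 2 s.f.; limit is 2.
Rounded to 2 significant figures: 1.0 × 10^7.

1.0 × 10^7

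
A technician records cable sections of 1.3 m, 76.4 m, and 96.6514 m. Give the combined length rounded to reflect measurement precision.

174.4 m

1.3 m + 76.4 m + 96.6514 m = 174.3514 m.
Addition/subtraction keeps the fewest decimal places: 1.3 → 1 decimal place, 76.4 → 1 decimal place, 96.6514 → 4 decimal places; limit is 1.
Rounded to 1 decimal place: 174.4 m.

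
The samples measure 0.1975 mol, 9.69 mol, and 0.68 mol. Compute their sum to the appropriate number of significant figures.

10.57 mol

0.1975 mol + 9.69 mol + 0.68 mol = 10.5675 mol.
Addition/subtraction keeps the fewest decimal places: 0.1975 → 4 decimal places, 9.69 → 2 decimal places, 0.68 → 2 decimal places; limit is 2.
Rounded to 2 decimal places: 10.57 mol.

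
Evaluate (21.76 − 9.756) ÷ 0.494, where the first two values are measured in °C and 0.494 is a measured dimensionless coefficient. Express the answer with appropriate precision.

21.76 °C − 9.756 °C = 12.004 °C; the difference is limited to 2 decimal places (4 s.f.).
Carrying full precision, 12.004 ÷ 0.494 = 24.2995951417… °C; 0.494 has 3 s.f., so the result keeps min(4, 3) = 3 s.f.
Rounded to 3 significant figures: 24.3 °C.

24.3 °C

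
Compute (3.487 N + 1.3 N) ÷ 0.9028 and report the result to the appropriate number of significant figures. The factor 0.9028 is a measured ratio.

3.487 N + 1.3 N = 4.787 N; the sum is limited to 1 decimal place (2 s.f.).
Carrying full precision, 4.787 ÷ 0.9028 = 5.30239255649… N; 0.9028 has 4 s.f., so the result keeps min(2, 4) = 2 s.f.
Rounded to 2 significant figures: 5.3 N.

5.3 N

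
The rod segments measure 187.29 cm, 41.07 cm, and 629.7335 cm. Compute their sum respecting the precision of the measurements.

187.29 cm + 41.07 cm + 629.7335 cm = 858.0935 cm.
Addition/subtraction keeps the fewest decimal places: 187.29 → 2 decimal places, 41.07 → 2 decimal places, 629.7335 → 4 decimal places; limit is 2.
Rounded to 2 decimal places: 858.09 cm.

858.09 cm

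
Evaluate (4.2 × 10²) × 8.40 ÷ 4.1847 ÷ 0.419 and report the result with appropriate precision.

(4.2 × 10²) × 8.40 ÷ 4.1847 ÷ 0.419 = 2012.10307374…
Multiplication/division keeps the fewest significant figures: 4.2 × 10² → 2 s.f., 8.40 → 3 s.f., 4.1847 → 5 s.f., 0.419 → 3 s.f.; limit is 2.
Rounded to 2 significant figures: 2.0 × 10³.

2.0 × 10³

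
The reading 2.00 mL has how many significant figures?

3

2.00: trailing zeros after a decimal point are significant.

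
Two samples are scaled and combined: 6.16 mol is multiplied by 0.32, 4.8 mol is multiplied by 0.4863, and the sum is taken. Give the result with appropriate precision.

4.3 mol

6.16 × 0.32 = 1.9712 → 2.0 mol (2 s.f., last digit at the 10^-1 place).
4.8 × 0.4863 = 2.33424 → 2.3 mol (2 s.f., last digit at the 10^-1 place).
Sum: 4.30544 mol; keep the coarser place, 10^-1.
Result: 4.3 mol.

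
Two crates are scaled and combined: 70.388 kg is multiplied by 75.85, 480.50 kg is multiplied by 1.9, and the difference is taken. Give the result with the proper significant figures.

70.388 × 75.85 = 5338.9298 → 5339 kg (4 s.f., last digit at the 10^0 place).
480.50 × 1.9 = 912.95 → 9.1 × 10^2 kg (2 s.f., last digit at the 10^1 place).
Difference: 4425.9798 kg; keep the coarser place, 10^1.
Result: 4.43 × 10^3 kg.

4.43 × 10^3 kg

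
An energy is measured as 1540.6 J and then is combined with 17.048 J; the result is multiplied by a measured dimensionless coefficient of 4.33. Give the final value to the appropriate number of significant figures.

6.74 × 10^3 J

1540.6 J + 17.048 J = 1557.648 J; the sum is limited to 1 decimal place (5 s.f.).
Carrying full precision, 1557.648 × 4.33 = 6744.61584 J; 4.33 has 3 s.f., so the result keeps min(5, 3) = 3 s.f.
Rounded to 3 significant figures: 6.74 × 10^3 J.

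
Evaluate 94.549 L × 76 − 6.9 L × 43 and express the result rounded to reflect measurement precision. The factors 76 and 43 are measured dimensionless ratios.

6.9 × 10^3 L

94.549 × 76 = 7185.724 → 7.2 × 10^3 L (2 s.f., last digit at the 10^2 place).
6.9 × 43 = 296.7 → 3.0 × 10^2 L (2 s.f., last digit at the 10^1 place).
Difference: 6889.024 L; keep the coarser place, 10^2.
Result: 6.9 × 10^3 L.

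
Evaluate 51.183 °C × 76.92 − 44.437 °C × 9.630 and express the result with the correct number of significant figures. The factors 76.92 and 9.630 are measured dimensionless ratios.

3509 °C

51.183 × 76.92 = 3936.99636 → 3937 °C (4 s.f., last digit at the 10^0 place).
44.437 × 9.630 = 427.92831 → 427.9 °C (4 s.f., last digit at the 10^-1 place).
Difference: 3509.06805 °C; keep the coarser place, 10^0.
Result: 3509 °C.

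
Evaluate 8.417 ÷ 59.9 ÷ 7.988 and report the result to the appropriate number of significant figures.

0.0176

8.417 ÷ 59.9 ÷ 7.988 = 0.0175910777686…
Multiplication/division keeps the fewest significant figures: 8.417 → 4 s.f., 59.9 → 3 s.f., 7.988 → 4 s.f.; limit is 3.
Rounded to 3 significant figures: 0.0176.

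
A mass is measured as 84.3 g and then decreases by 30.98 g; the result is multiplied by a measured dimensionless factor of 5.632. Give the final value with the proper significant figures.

84.3 g − 30.98 g = 53.32 g; the difference is limited to 1 decimal place (3 s.f.).
Carrying full precision, 53.32 × 5.632 = 300.29824 g; 5.632 has 4 s.f., so the result keeps min(3, 4) = 3 s.f.
Rounded to 3 significant figures: 3.00 × 10² g.

3.00 × 10² g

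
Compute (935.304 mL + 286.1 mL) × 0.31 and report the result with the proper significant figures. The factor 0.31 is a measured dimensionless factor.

3.8 × 10^2 mL

935.304 mL + 286.1 mL = 1221.404 mL; the sum is limited to 1 decimal place (5 s.f.).
Carrying full precision, 1221.404 × 0.31 = 378.63524 mL; 0.31 has 2 s.f., so the result keeps min(5, 2) = 2 s.f.
Rounded to 2 significant figures: 3.8 × 10^2 mL.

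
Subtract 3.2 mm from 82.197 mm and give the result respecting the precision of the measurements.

79.0 mm

82.197 mm − 3.2 mm = 78.997 mm.
Addition/subtraction keeps the fewest decimal places: 82.197 → 3 decimal places, 3.2 → 1 decimal place; limit is 1.
Rounded to 1 decimal place: 79.0 mm.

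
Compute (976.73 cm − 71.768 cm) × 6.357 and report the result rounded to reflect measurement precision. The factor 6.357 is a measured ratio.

976.73 cm − 71.768 cm = 904.962 cm; the difference is limited to 2 decimal places (5 s.f.).
Carrying full precision, 904.962 × 6.357 = 5752.843434 cm; 6.357 has 4 s.f., so the result keeps min(5, 4) = 4 s.f.
Rounded to 4 significant figures: 5753 cm.

5753 cm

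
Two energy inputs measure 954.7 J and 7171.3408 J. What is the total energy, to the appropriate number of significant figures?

954.7 J + 7171.3408 J = 8126.0408 J.
Addition/subtraction keeps the fewest decimal places: 954.7 → 1 decimal place, 7171.3408 → 4 decimal places; limit is 1.
Rounded to 1 decimal place: 8126.0 J.

8126.0 J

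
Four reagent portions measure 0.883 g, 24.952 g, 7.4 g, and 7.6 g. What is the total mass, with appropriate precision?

0.883 g + 24.952 g + 7.4 g + 7.6 g = 40.835 g.
Addition/subtraction keeps the fewest decimal places: 0.883 → 3 decimal places, 24.952 → 3 decimal places, 7.4 → 1 decimal place, 7.6 → 1 decimal place; limit is 1.
Rounded to 1 decimal place: 40.8 g.

40.8 g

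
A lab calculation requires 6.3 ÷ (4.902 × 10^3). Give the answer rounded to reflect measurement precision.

6.3 ÷ (4.902 × 10^3) = 0.00128518971848…
Multiplication/division keeps the fewest significant figures: 6.3 → 2 s.f., 4.902 × 10^3 → 4 s.f.; limit is 2.
Rounded to 2 significant figures: 0.0013.

0.0013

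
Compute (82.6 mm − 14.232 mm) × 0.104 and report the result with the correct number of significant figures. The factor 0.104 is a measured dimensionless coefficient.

7.11 mm

82.6 mm − 14.232 mm = 68.368 mm; the difference is limited to 1 decimal place (3 s.f.).
Carrying full precision, 68.368 × 0.104 = 7.110272 mm; 0.104 has 3 s.f., so the result keeps min(3, 3) = 3 s.f.
Rounded to 3 significant figures: 7.11 mm.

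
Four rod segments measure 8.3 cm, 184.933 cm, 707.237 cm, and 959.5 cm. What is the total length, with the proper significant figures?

8.3 cm + 184.933 cm + 707.237 cm + 959.5 cm = 1859.970 cm.
Addition/subtraction keeps the fewest decimal places: 8.3 → 1 decimal place, 184.933 → 3 decimal places, 707.237 → 3 decimal places, 959.5 → 1 decimal place; limit is 1.
Rounded to 1 decimal place: 1.8600 × 10³ cm.

1.8600 × 10³ cm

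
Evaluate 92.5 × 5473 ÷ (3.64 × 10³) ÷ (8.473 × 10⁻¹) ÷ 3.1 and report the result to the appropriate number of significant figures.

92.5 × 5473 ÷ (3.64 × 10³) ÷ (8.473 × 10⁻¹) ÷ 3.1 = 52.9501136981…
Multiplication/division keeps the fewest significant figures: 92.5 → 3 s.f., 5473 → 4 s.f., 3.64 × 10³ → 3 s.f., 8.473 × 10⁻¹ → 4 s.f., 3.1 → 2 s.f.; limit is 2.
Rounded to 2 significant figures: 53.

53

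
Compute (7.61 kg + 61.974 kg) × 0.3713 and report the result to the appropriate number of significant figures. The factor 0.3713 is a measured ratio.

7.61 kg + 61.974 kg = 69.584 kg; the sum is limited to 2 decimal places (4 s.f.).
Carrying full precision, 69.584 × 0.3713 = 25.8365392 kg; 0.3713 has 4 s.f., so the result keeps min(4, 4) = 4 s.f.
Rounded to 4 significant figures: 25.84 kg.

25.84 kg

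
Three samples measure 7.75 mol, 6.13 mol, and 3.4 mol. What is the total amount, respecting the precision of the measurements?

17.3 mol

7.75 mol + 6.13 mol + 3.4 mol = 17.28 mol.
Addition/subtraction keeps the fewest decimal places: 7.75 → 2 decimal places, 6.13 → 2 decimal places, 3.4 → 1 decimal place; limit is 1.
Rounded to 1 decimal place: 17.3 mol.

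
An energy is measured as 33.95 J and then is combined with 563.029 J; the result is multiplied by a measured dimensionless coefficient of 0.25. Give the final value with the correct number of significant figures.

33.95 J + 563.029 J = 596.979 J; the sum is limited to 2 decimal places (5 s.f.).
Carrying full precision, 596.979 × 0.25 = 149.24475 J; 0.25 has 2 s.f., so the result keeps min(5, 2) = 2 s.f.
Rounded to 2 significant figures: 1.5 × 10^2 J.

1.5 × 10^2 J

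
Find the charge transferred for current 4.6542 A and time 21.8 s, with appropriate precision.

charge transferred = 4.6542 A × 21.8 s = 101.46156 C.
4.6542 has 5 significant figures; 21.8 has 3.
Division/multiplication keeps the fewest: 3 significant figures.
Rounded: 101 C.

101 C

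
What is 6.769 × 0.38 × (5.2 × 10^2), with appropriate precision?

6.769 × 0.38 × (5.2 × 10^2) = 1337.5544
Multiplication/division keeps the fewest significant figures: 6.769 → 4 s.f., 0.38 → 2 s.f., 5.2 × 10^2 → 2 s.f.; limit is 2.
Rounded to 2 significant figures: 1.3 × 10^3.

1.3 × 10^3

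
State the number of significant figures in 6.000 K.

4

6.000: trailing zeros after a decimal point are significant.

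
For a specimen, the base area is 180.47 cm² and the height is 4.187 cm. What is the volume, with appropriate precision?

volume = 180.47 cm² × 4.187 cm = 755.62789 cm³.
180.47 has 5 significant figures; 4.187 has 4.
Division/multiplication keeps the fewest: 4 significant figures.
Rounded: 755.6 cm³.

755.6 cm³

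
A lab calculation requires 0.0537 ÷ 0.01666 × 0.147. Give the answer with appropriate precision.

0.474

0.0537 ÷ 0.01666 × 0.147 = 0.473823529412…
Multiplication/division keeps the fewest significant figures: 0.0537 → 3 s.f., 0.01666 → 4 s.f., 0.147 → 3 s.f.; limit is 3.
Rounded to 3 significant figures: 0.474.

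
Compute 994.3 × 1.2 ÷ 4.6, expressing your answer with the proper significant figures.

2.6 × 10^2

994.3 × 1.2 ÷ 4.6 = 259.382608696…
Multiplication/division keeps the fewest significant figures: 994.3 → 4 s.f., 1.2 → 2 s.f., 4.6 → 2 s.f.; limit is 2.
Rounded to 2 significant figures: 2.6 × 10^2.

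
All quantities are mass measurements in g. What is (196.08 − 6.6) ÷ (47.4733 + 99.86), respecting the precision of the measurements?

196.08 − 6.6 = 189.48, limited to 1 d.p. → 4 s.f.; 47.4733 + 99.86 = 147.3333, limited to 2 d.p. → 5 s.f.
Carrying full precision, 189.48 ÷ 147.3333 = 1.28606363938…; keep min(4, 5) = 4 s.f.
Rounded to 4 significant figures: 1.286.

1.286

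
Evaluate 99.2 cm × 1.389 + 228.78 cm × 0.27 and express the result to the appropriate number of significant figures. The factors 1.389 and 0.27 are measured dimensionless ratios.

2.00 × 10² cm

99.2 × 1.389 = 137.7888 → 138 cm (3 s.f., last digit at the 10^0 place).
228.78 × 0.27 = 61.7706 → 62 cm (2 s.f., last digit at the 10^0 place).
Sum: 199.5594 cm; keep the coarser place, 10^0.
Result: 2.00 × 10² cm.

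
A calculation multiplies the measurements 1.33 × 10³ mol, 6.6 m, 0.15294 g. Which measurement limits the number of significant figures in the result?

6.6 m

1.33 × 10³ mol → 3 s.f.; 6.6 m → 2 s.f.; 0.15294 g → 5 s.f.
The fewest is 2 significant figures, from 6.6 m.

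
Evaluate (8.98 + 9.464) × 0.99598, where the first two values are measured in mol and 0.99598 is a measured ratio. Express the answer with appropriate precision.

8.98 mol + 9.464 mol = 18.444 mol; the sum is limited to 2 decimal places (4 s.f.).
Carrying full precision, 18.444 × 0.99598 = 18.36985512 mol; 0.99598 has 5 s.f., so the result keeps min(4, 5) = 4 s.f.
Rounded to 4 significant figures: 18.37 mol.

18.37 mol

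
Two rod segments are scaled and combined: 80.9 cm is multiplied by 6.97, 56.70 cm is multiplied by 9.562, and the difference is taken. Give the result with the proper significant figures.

22 cm

80.9 × 6.97 = 563.873 → 564 cm (3 s.f., last digit at the 10^0 place).
56.70 × 9.562 = 542.1654 → 542.2 cm (4 s.f., last digit at the 10^-1 place).
Difference: 21.7076 cm; keep the coarser place, 10^0.
Result: 22 cm.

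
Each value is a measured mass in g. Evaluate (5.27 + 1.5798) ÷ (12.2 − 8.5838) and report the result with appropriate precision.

1.9

5.27 + 1.5798 = 6.8498, limited to 2 d.p. → 3 s.f.; 12.2 − 8.5838 = 3.6162, limited to 1 d.p. → 2 s.f.
Carrying full precision, 6.8498 ÷ 3.6162 = 1.89419832974…; keep min(3, 2) = 2 s.f.
Rounded to 2 significant figures: 1.9.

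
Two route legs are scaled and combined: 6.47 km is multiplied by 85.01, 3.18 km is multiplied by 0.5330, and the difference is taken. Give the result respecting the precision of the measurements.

548 km

6.47 × 85.01 = 550.0147 → 5.50 × 10^2 km (3 s.f., last digit at the 10^0 place).
3.18 × 0.5330 = 1.69494 → 1.69 km (3 s.f., last digit at the 10^-2 place).
Difference: 548.31976 km; keep the coarser place, 10^0.
Result: 548 km.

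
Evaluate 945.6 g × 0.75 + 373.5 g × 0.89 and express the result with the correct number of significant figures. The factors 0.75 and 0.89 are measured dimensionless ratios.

945.6 × 0.75 = 709.2 → 7.1 × 10² g (2 s.f., last digit at the 10^1 place).
373.5 × 0.89 = 332.415 → 3.3 × 10² g (2 s.f., last digit at the 10^1 place).
Sum: 1041.615 g; keep the coarser place, 10^1.
Result: 1.04 × 10³ g.

1.04 × 10³ g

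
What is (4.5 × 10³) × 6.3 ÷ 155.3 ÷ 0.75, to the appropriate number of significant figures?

2.4 × 10²

(4.5 × 10³) × 6.3 ÷ 155.3 ÷ 0.75 = 243.399871217…
Multiplication/division keeps the fewest significant figures: 4.5 × 10³ → 2 s.f., 6.3 → 2 s.f., 155.3 → 4 s.f., 0.75 → 2 s.f.; limit is 2.
Rounded to 2 significant figures: 2.4 × 10².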